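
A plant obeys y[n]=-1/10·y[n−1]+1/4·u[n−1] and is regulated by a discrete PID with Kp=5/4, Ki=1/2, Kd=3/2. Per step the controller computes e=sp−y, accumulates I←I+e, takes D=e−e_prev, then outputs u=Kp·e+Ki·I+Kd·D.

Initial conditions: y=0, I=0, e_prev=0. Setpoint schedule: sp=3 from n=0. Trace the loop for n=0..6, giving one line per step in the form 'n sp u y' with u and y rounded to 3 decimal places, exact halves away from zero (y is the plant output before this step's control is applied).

0 3 9.750 0.000
1 3 -1.172 2.438
2 3 12.432 -0.537
3 3 -2.281 3.162
4 3 16.342 -0.886
5 3 -4.233 4.174
6 3 21.132 -1.476

(exact arithmetic carried between steps; '≈' marks a value shown rounded to 6 d.p. or computed from one; I and e_prev carry over from the previous line; the table rounds u and y to 3 d.p., halves away from zero)
n=0: y=0, sp=3, e=sp−y=3; I=3, D=e−e_prev=3; u=5/4·3+1/2·3+3/2·3=9.75; next y=-1/10·0+1/4·9.75=2.4375
n=1: y=2.4375, sp=3, e=sp−y=0.5625; I=3.5625, D=e−e_prev=-2.4375; u=5/4·0.5625+1/2·3.5625+3/2·(-2.4375)=-1.171875; next y=-1/10·2.4375+1/4·(-1.171875)≈-0.536719
n=2: y≈-0.536719, sp=3, e=sp−y≈3.536719; I≈7.099219, D=e−e_prev≈2.974219; u=5/4·3.536719+1/2·7.099219+3/2·2.974219≈12.431836; next y=-1/10·(-0.536719)+1/4·12.431836≈3.161631
n=3: y≈3.161631, sp=3, e=sp−y≈-0.161631; I≈6.937588, D=e−e_prev≈-3.698350; u=5/4·(-0.161631)+1/2·6.937588+3/2·(-3.698350)≈-2.280769; next y=-1/10·3.161631+1/4·(-2.280769)≈-0.886355
n=4: y≈-0.886355, sp=3, e=sp−y≈3.886355; I≈10.823943, D=e−e_prev≈4.047986; u=5/4·3.886355+1/2·10.823943+3/2·4.047986≈16.341895; next y=-1/10·(-0.886355)+1/4·16.341895≈4.174109
n=5: y≈4.174109, sp=3, e=sp−y≈-1.174109; I≈9.649834, D=e−e_prev≈-5.060465; u=5/4·(-1.174109)+1/2·9.649834+3/2·(-5.060465)≈-4.233417; next y=-1/10·4.174109+1/4·(-4.233417)≈-1.475765
n=6: y≈-1.475765, sp=3, e=sp−y≈4.475765; I≈14.125599, D=e−e_prev≈5.649874; u=5/4·4.475765+1/2·14.125599+3/2·5.649874≈21.132317; next y=-1/10·(-1.475765)+1/4·21.132317≈5.430656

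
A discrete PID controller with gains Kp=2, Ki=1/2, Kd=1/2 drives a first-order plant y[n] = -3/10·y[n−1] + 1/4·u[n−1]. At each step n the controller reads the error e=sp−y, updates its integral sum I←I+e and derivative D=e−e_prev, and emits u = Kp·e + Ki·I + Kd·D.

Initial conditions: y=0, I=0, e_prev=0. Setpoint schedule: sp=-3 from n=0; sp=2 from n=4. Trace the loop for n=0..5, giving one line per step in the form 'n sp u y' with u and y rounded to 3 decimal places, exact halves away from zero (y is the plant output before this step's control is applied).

0 -3 -9.000 0.000
1 -3 -2.250 -2.250
2 -3 -10.838 0.113
3 -3 -2.646 -2.743
4 2 2.084 0.162
5 2 1.023 0.473

(exact arithmetic carried between steps; '≈' marks a value shown rounded to 6 d.p. or computed from one; I and e_prev carry over from the previous line; the table rounds u and y to 3 d.p., halves away from zero)
n=0: y=0, sp=-3, e=sp−y=-3; I=-3, D=e−e_prev=-3; u=2·(-3)+1/2·(-3)+1/2·(-3)=-9; next y=-3/10·0+1/4·(-9)=-2.25
n=1: y=-2.25, sp=-3, e=sp−y=-0.75; I=-3.75, D=e−e_prev=2.25; u=2·(-0.75)+1/2·(-3.75)+1/2·2.25=-2.25; next y=-3/10·(-2.25)+1/4·(-2.25)=0.1125
n=2: y=0.1125, sp=-3, e=sp−y=-3.1125; I=-6.8625, D=e−e_prev=-2.3625; u=2·(-3.1125)+1/2·(-6.8625)+1/2·(-2.3625)=-10.8375; next y=-3/10·0.1125+1/4·(-10.8375)=-2.743125
n=3: y=-2.743125, sp=-3, e=sp−y=-0.256875; I=-7.119375, D=e−e_prev=2.855625; u=2·(-0.256875)+1/2·(-7.119375)+1/2·2.855625=-2.645625; next y=-3/10·(-2.743125)+1/4·(-2.645625)≈0.161531
n=4: y≈0.161531, sp=2, e=sp−y≈1.838469; I≈-5.280906, D=e−e_prev≈2.095344; u=2·1.838469+1/2·(-5.280906)+1/2·2.095344≈2.084156; next y=-3/10·0.161531+1/4·2.084156≈0.472580
n=5: y≈0.472580, sp=2, e=sp−y≈1.527420; I≈-3.753486, D=e−e_prev≈-0.311048; u=2·1.527420+1/2·(-3.753486)+1/2·(-0.311048)≈1.022573; next y=-3/10·0.472580+1/4·1.022573≈0.113869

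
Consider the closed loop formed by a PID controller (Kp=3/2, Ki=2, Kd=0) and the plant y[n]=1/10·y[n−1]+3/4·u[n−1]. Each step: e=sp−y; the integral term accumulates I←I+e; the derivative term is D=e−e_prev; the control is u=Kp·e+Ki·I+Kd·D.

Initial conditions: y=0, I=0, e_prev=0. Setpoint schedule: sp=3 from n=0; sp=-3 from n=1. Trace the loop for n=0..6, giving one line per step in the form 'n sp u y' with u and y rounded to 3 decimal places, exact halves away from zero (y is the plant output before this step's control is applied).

0 3 10.500 0.000
1 -3 -32.063 7.875
2 -3 55.158 -23.259
3 -3 -122.380 39.042
4 -3 237.766 -87.881
5 -3 -493.432 169.536
6 -3 990.794 -353.120

(exact arithmetic carried between steps; '≈' marks a value shown rounded to 6 d.p. or computed from one; I and e_prev carry over from the previous line; the table rounds u and y to 3 d.p., halves away from zero)
n=0: y=0, sp=3, e=sp−y=3; I=3, D=e−e_prev=3; u=3/2·3+2·3+0·3=10.5; next y=1/10·0+3/4·10.5=7.875
n=1: y=7.875, sp=-3, e=sp−y=-10.875; I=-7.875, D=e−e_prev=-13.875; u=3/2·(-10.875)+2·(-7.875)+0·(-13.875)=-32.0625; next y=1/10·7.875+3/4·(-32.0625)=-23.259375
n=2: y=-23.259375, sp=-3, e=sp−y=20.259375; I=12.384375, D=e−e_prev=31.134375; u=3/2·20.259375+2·12.384375+0·31.134375≈55.157813; next y=1/10·(-23.259375)+3/4·55.157813≈39.042422
n=3: y≈39.042422, sp=-3, e=sp−y≈-42.042422; I≈-29.658047, D=e−e_prev≈-62.301797; u=3/2·(-42.042422)+2·(-29.658047)+0·(-62.301797)≈-122.379727; next y=1/10·39.042422+3/4·(-122.379727)≈-87.880553
n=4: y≈-87.880553, sp=-3, e=sp−y≈84.880553; I≈55.222506, D=e−e_prev≈126.922975; u=3/2·84.880553+2·55.222506+0·126.922975≈237.765841; next y=1/10·(-87.880553)+3/4·237.765841≈169.536325
n=5: y≈169.536325, sp=-3, e=sp−y≈-172.536325; I≈-117.313819, D=e−e_prev≈-257.416878; u=3/2·(-172.536325)+2·(-117.313819)+0·(-257.416878)≈-493.432127; next y=1/10·169.536325+3/4·(-493.432127)≈-353.120463
n=6: y≈-353.120463, sp=-3, e=sp−y≈350.120463; I≈232.806643, D=e−e_prev≈522.656788; u=3/2·350.120463+2·232.806643+0·522.656788≈990.793980; next y=1/10·(-353.120463)+3/4·990.793980≈707.783439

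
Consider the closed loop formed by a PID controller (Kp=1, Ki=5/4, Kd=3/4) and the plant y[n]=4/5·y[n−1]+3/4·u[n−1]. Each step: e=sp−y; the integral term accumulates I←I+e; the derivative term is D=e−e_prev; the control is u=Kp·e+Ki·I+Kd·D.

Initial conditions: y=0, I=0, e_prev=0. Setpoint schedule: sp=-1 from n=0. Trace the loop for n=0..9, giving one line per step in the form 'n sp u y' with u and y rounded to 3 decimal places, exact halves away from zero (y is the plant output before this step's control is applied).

(exact arithmetic carried between steps; '≈' marks a value shown rounded to 6 d.p. or computed from one; I and e_prev carry over from the previous line; the table rounds u and y to 3 d.p., halves away from zero)
n=0: y=0, sp=-1, e=sp−y=-1; I=-1, D=e−e_prev=-1; u=1·(-1)+5/4·(-1)+3/4·(-1)=-3; next y=4/5·0+3/4·(-3)=-2.25
n=1: y=-2.25, sp=-1, e=sp−y=1.25; I=0.25, D=e−e_prev=2.25; u=1·1.25+5/4·0.25+3/4·2.25=3.25; next y=4/5·(-2.25)+3/4·3.25=0.6375
n=2: y=0.6375, sp=-1, e=sp−y=-1.6375; I=-1.3875, D=e−e_prev=-2.8875; u=1·(-1.6375)+5/4·(-1.3875)+3/4·(-2.8875)=-5.5375; next y=4/5·0.6375+3/4·(-5.5375)=-3.643125
n=3: y=-3.643125, sp=-1, e=sp−y=2.643125; I=1.255625, D=e−e_prev=4.280625; u=1·2.643125+5/4·1.255625+3/4·4.280625=7.423125; next y=4/5·(-3.643125)+3/4·7.423125≈2.652844
n=4: y≈2.652844, sp=-1, e=sp−y≈-3.652844; I≈-2.397219, D=e−e_prev≈-6.295969; u=1·(-3.652844)+5/4·(-2.397219)+3/4·(-6.295969)≈-11.371344; next y=4/5·2.652844+3/4·(-11.371344)≈-6.406233
n=5: y≈-6.406233, sp=-1, e=sp−y≈5.406233; I≈3.009014, D=e−e_prev≈9.059077; u=1·5.406233+5/4·3.009014+3/4·9.059077≈15.961808; next y=4/5·(-6.406233)+3/4·15.961808≈6.846370
n=6: y≈6.846370, sp=-1, e=sp−y≈-7.846370; I≈-4.837356, D=e−e_prev≈-13.252602; u=1·(-7.846370)+5/4·(-4.837356)+3/4·(-13.252602)≈-23.832516; next y=4/5·6.846370+3/4·(-23.832516)≈-12.397291
n=7: y≈-12.397291, sp=-1, e=sp−y≈11.397291; I≈6.559936, D=e−e_prev≈19.243661; u=1·11.397291+5/4·6.559936+3/4·19.243661≈34.029956; next y=4/5·(-12.397291)+3/4·34.029956≈15.604634
n=8: y≈15.604634, sp=-1, e=sp−y≈-16.604634; I≈-10.044699, D=e−e_prev≈-28.001926; u=1·(-16.604634)+5/4·(-10.044699)+3/4·(-28.001926)≈-50.161952; next y=4/5·15.604634+3/4·(-50.161952)≈-25.137756
n=9: y≈-25.137756, sp=-1, e=sp−y≈24.137756; I≈14.093058, D=e−e_prev≈40.742391; u=1·24.137756+5/4·14.093058+3/4·40.742391≈72.310872; next y=4/5·(-25.137756)+3/4·72.310872≈34.122949

0 -1 -3.000 0.000
1 -1 3.250 -2.250
2 -1 -5.538 0.638
3 -1 7.423 -3.643
4 -1 -11.371 2.653
5 -1 15.962 -6.406
6 -1 -23.833 6.846
7 -1 34.030 -12.397
8 -1 -50.162 15.605
9 -1 72.311 -25.138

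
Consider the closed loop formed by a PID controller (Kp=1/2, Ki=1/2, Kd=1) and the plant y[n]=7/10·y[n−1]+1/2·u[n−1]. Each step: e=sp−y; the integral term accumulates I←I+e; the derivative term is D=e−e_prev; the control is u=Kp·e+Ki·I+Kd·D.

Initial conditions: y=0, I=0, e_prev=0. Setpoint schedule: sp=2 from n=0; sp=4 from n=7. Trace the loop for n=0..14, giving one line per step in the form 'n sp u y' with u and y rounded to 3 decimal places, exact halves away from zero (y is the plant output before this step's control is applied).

(exact arithmetic carried between steps; '≈' marks a value shown rounded to 6 d.p. or computed from one; I and e_prev carry over from the previous line; the table rounds u and y to 3 d.p., halves away from zero)
n=0: y=0, sp=2, e=sp−y=2; I=2, D=e−e_prev=2; u=1/2·2+1/2·2+1·2=4; next y=7/10·0+1/2·4=2
n=1: y=2, sp=2, e=sp−y=0; I=2, D=e−e_prev=-2; u=1/2·0+1/2·2+1·(-2)=-1; next y=7/10·2+1/2·(-1)=0.9
n=2: y=0.9, sp=2, e=sp−y=1.1; I=3.1, D=e−e_prev=1.1; u=1/2·1.1+1/2·3.1+1·1.1=3.2; next y=7/10·0.9+1/2·3.2=2.23
n=3: y=2.23, sp=2, e=sp−y=-0.23; I=2.87, D=e−e_prev=-1.33; u=1/2·(-0.23)+1/2·2.87+1·(-1.33)=-0.01; next y=7/10·2.23+1/2·(-0.01)=1.556
n=4: y=1.556, sp=2, e=sp−y=0.444; I=3.314, D=e−e_prev=0.674; u=1/2·0.444+1/2·3.314+1·0.674=2.553; next y=7/10·1.556+1/2·2.553=2.3657
n=5: y=2.3657, sp=2, e=sp−y=-0.3657; I=2.9483, D=e−e_prev=-0.8097; u=1/2·(-0.3657)+1/2·2.9483+1·(-0.8097)=0.4816; next y=7/10·2.3657+1/2·0.4816=1.89679
n=6: y=1.89679, sp=2, e=sp−y=0.10321; I=3.05151, D=e−e_prev=0.46891; u=1/2·0.10321+1/2·3.05151+1·0.46891=2.04627; next y=7/10·1.89679+1/2·2.04627=2.350888
n=7: y=2.350888, sp=4, e=sp−y=1.649112; I=4.700622, D=e−e_prev=1.545902; u=1/2·1.649112+1/2·4.700622+1·1.545902=4.720769; next y=7/10·2.350888+1/2·4.720769≈4.006006
n=8: y≈4.006006, sp=4, e=sp−y≈-0.006006; I≈4.694616, D=e−e_prev≈-1.655118; u=1/2·(-0.006006)+1/2·4.694616+1·(-1.655118)≈0.689187; next y=7/10·4.006006+1/2·0.689187≈3.148798
n=9: y≈3.148798, sp=4, e=sp−y≈0.851202; I≈5.545818, D=e−e_prev≈0.857208; u=1/2·0.851202+1/2·5.545818+1·0.857208≈4.055719; next y=7/10·3.148798+1/2·4.055719≈4.232018
n=10: y≈4.232018, sp=4, e=sp−y≈-0.232018; I≈5.313801, D=e−e_prev≈-1.083220; u=1/2·(-0.232018)+1/2·5.313801+1·(-1.083220)≈1.457671; next y=7/10·4.232018+1/2·1.457671≈3.691248
n=11: y≈3.691248, sp=4, e=sp−y≈0.308752; I≈5.622552, D=e−e_prev≈0.540770; u=1/2·0.308752+1/2·5.622552+1·0.540770≈3.506422; next y=7/10·3.691248+1/2·3.506422≈4.337085
n=12: y≈4.337085, sp=4, e=sp−y≈-0.337085; I≈5.285468, D=e−e_prev≈-0.645836; u=1/2·(-0.337085)+1/2·5.285468+1·(-0.645836)≈1.828355; next y=7/10·4.337085+1/2·1.828355≈3.950137
n=13: y≈3.950137, sp=4, e=sp−y≈0.049863; I≈5.335331, D=e−e_prev≈0.386948; u=1/2·0.049863+1/2·5.335331+1·0.386948≈3.079545; next y=7/10·3.950137+1/2·3.079545≈4.304868
n=14: y≈4.304868, sp=4, e=sp−y≈-0.304868; I≈5.030463, D=e−e_prev≈-0.354731; u=1/2·(-0.304868)+1/2·5.030463+1·(-0.354731)≈2.008066; next y=7/10·4.304868+1/2·2.008066≈4.017441

0 2 4.000 0.000
1 2 -1.000 2.000
2 2 3.200 0.900
3 2 -0.010 2.230
4 2 2.553 1.556
5 2 0.482 2.366
6 2 2.046 1.897
7 4 4.721 2.351
8 4 0.689 4.006
9 4 4.056 3.149
10 4 1.458 4.232
11 4 3.506 3.691
12 4 1.828 4.337
13 4 3.080 3.950
14 4 2.008 4.305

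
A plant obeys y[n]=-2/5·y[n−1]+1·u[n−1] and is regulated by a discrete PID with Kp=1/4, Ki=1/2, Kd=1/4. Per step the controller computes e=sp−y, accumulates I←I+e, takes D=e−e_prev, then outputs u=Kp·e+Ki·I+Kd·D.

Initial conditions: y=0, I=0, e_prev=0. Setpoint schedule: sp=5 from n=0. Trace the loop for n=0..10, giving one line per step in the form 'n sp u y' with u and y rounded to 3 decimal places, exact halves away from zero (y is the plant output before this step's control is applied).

0 5 5.000 0.000
1 5 1.250 5.000
2 5 8.250 -0.750
3 5 0.388 8.550
4 5 12.520 -3.033
5 5 -3.125 13.733
6 5 19.051 -8.618
7 5 -10.844 22.498
8 5 30.528 -19.843
9 5 -25.944 38.465
10 5 51.695 -41.330

(exact arithmetic carried between steps; '≈' marks a value shown rounded to 6 d.p. or computed from one; I and e_prev carry over from the previous line; the table rounds u and y to 3 d.p., halves away from zero)
n=0: y=0, sp=5, e=sp−y=5; I=5, D=e−e_prev=5; u=1/4·5+1/2·5+1/4·5=5; next y=-2/5·0+1·5=5
n=1: y=5, sp=5, e=sp−y=0; I=5, D=e−e_prev=-5; u=1/4·0+1/2·5+1/4·(-5)=1.25; next y=-2/5·5+1·1.25=-0.75
n=2: y=-0.75, sp=5, e=sp−y=5.75; I=10.75, D=e−e_prev=5.75; u=1/4·5.75+1/2·10.75+1/4·5.75=8.25; next y=-2/5·(-0.75)+1·8.25=8.55
n=3: y=8.55, sp=5, e=sp−y=-3.55; I=7.2, D=e−e_prev=-9.3; u=1/4·(-3.55)+1/2·7.2+1/4·(-9.3)=0.3875; next y=-2/5·8.55+1·0.3875=-3.0325
n=4: y=-3.0325, sp=5, e=sp−y=8.0325; I=15.2325, D=e−e_prev=11.5825; u=1/4·8.0325+1/2·15.2325+1/4·11.5825=12.52; next y=-2/5·(-3.0325)+1·12.52=13.733
n=5: y=13.733, sp=5, e=sp−y=-8.733; I=6.4995, D=e−e_prev=-16.7655; u=1/4·(-8.733)+1/2·6.4995+1/4·(-16.7655)=-3.124875; next y=-2/5·13.733+1·(-3.124875)=-8.618075
n=6: y=-8.618075, sp=5, e=sp−y=13.618075; I=20.117575, D=e−e_prev=22.351075; u=1/4·13.618075+1/2·20.117575+1/4·22.351075=19.051075; next y=-2/5·(-8.618075)+1·19.051075=22.498305
n=7: y=22.498305, sp=5, e=sp−y=-17.498305; I=2.61927, D=e−e_prev=-31.11638; u=1/4·(-17.498305)+1/2·2.61927+1/4·(-31.11638)≈-10.844036; next y=-2/5·22.498305+1·(-10.844036)≈-19.843358
n=8: y≈-19.843358, sp=5, e=sp−y≈24.843358; I≈27.462628, D=e−e_prev≈42.341663; u=1/4·24.843358+1/2·27.462628+1/4·42.341663≈30.527570; next y=-2/5·(-19.843358)+1·30.527570≈38.464913
n=9: y≈38.464913, sp=5, e=sp−y≈-33.464913; I≈-6.002285, D=e−e_prev≈-58.308271; u=1/4·(-33.464913)+1/2·(-6.002285)+1/4·(-58.308271)≈-25.944438; next y=-2/5·38.464913+1·(-25.944438)≈-41.330403
n=10: y≈-41.330403, sp=5, e=sp−y≈46.330403; I≈40.328119, D=e−e_prev≈79.795316; u=1/4·46.330403+1/2·40.328119+1/4·79.795316≈51.695489; next y=-2/5·(-41.330403)+1·51.695489≈68.227651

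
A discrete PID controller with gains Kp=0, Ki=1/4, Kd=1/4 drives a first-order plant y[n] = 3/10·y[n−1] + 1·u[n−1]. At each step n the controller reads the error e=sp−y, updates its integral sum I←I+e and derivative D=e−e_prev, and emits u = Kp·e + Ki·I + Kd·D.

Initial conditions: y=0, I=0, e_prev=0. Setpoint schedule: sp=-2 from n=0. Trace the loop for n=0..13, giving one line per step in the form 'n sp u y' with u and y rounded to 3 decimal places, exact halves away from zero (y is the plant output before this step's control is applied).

0 -2 -1.000 0.000
1 -2 -0.500 -1.000
2 -2 -1.100 -0.800
3 -2 -1.080 -1.340
4 -2 -1.309 -1.482
5 -2 -1.338 -1.754
6 -2 -1.412 -1.864
7 -2 -1.420 -1.972
8 -2 -1.434 -2.012
9 -2 -1.428 -2.038
10 -2 -1.424 -2.040
11 -2 -1.417 -2.036
12 -2 -1.411 -2.028
13 -2 -1.406 -2.019

(exact arithmetic carried between steps; '≈' marks a value shown rounded to 6 d.p. or computed from one; I and e_prev carry over from the previous line; the table rounds u and y to 3 d.p., halves away from zero)
n=0: y=0, sp=-2, e=sp−y=-2; I=-2, D=e−e_prev=-2; u=0·(-2)+1/4·(-2)+1/4·(-2)=-1; next y=3/10·0+1·(-1)=-1
n=1: y=-1, sp=-2, e=sp−y=-1; I=-3, D=e−e_prev=1; u=0·(-1)+1/4·(-3)+1/4·1=-0.5; next y=3/10·(-1)+1·(-0.5)=-0.8
n=2: y=-0.8, sp=-2, e=sp−y=-1.2; I=-4.2, D=e−e_prev=-0.2; u=0·(-1.2)+1/4·(-4.2)+1/4·(-0.2)=-1.1; next y=3/10·(-0.8)+1·(-1.1)=-1.34
n=3: y=-1.34, sp=-2, e=sp−y=-0.66; I=-4.86, D=e−e_prev=0.54; u=0·(-0.66)+1/4·(-4.86)+1/4·0.54=-1.08; next y=3/10·(-1.34)+1·(-1.08)=-1.482
n=4: y=-1.482, sp=-2, e=sp−y=-0.518; I=-5.378, D=e−e_prev=0.142; u=0·(-0.518)+1/4·(-5.378)+1/4·0.142=-1.309; next y=3/10·(-1.482)+1·(-1.309)=-1.7536
n=5: y=-1.7536, sp=-2, e=sp−y=-0.2464; I=-5.6244, D=e−e_prev=0.2716; u=0·(-0.2464)+1/4·(-5.6244)+1/4·0.2716=-1.3382; next y=3/10·(-1.7536)+1·(-1.3382)=-1.86428
n=6: y=-1.86428, sp=-2, e=sp−y=-0.13572; I=-5.76012, D=e−e_prev=0.11068; u=0·(-0.13572)+1/4·(-5.76012)+1/4·0.11068=-1.41236; next y=3/10·(-1.86428)+1·(-1.41236)=-1.971644
n=7: y=-1.971644, sp=-2, e=sp−y=-0.028356; I=-5.788476, D=e−e_prev=0.107364; u=0·(-0.028356)+1/4·(-5.788476)+1/4·0.107364=-1.420278; next y=3/10·(-1.971644)+1·(-1.420278)≈-2.011771
n=8: y≈-2.011771, sp=-2, e=sp−y≈0.011771; I≈-5.776705, D=e−e_prev≈0.040127; u=0·0.011771+1/4·(-5.776705)+1/4·0.040127≈-1.434144; next y=3/10·(-2.011771)+1·(-1.434144)≈-2.037676
n=9: y≈-2.037676, sp=-2, e=sp−y≈0.037676; I≈-5.739029, D=e−e_prev≈0.025905; u=0·0.037676+1/4·(-5.739029)+1/4·0.025905≈-1.428281; next y=3/10·(-2.037676)+1·(-1.428281)≈-2.039584
n=10: y≈-2.039584, sp=-2, e=sp−y≈0.039584; I≈-5.699445, D=e−e_prev≈0.001908; u=0·0.039584+1/4·(-5.699445)+1/4·0.001908≈-1.424384; next y=3/10·(-2.039584)+1·(-1.424384)≈-2.036259
n=11: y≈-2.036259, sp=-2, e=sp−y≈0.036259; I≈-5.663186, D=e−e_prev≈-0.003324; u=0·0.036259+1/4·(-5.663186)+1/4·(-0.003324)≈-1.416628; next y=3/10·(-2.036259)+1·(-1.416628)≈-2.027505
n=12: y≈-2.027505, sp=-2, e=sp−y≈0.027505; I≈-5.635680, D=e−e_prev≈-0.008754; u=0·0.027505+1/4·(-5.635680)+1/4·(-0.008754)≈-1.411109; next y=3/10·(-2.027505)+1·(-1.411109)≈-2.019360
n=13: y≈-2.019360, sp=-2, e=sp−y≈0.019360; I≈-5.616320, D=e−e_prev≈-0.008145; u=0·0.019360+1/4·(-5.616320)+1/4·(-0.008145)≈-1.406116; next y=3/10·(-2.019360)+1·(-1.406116)≈-2.011924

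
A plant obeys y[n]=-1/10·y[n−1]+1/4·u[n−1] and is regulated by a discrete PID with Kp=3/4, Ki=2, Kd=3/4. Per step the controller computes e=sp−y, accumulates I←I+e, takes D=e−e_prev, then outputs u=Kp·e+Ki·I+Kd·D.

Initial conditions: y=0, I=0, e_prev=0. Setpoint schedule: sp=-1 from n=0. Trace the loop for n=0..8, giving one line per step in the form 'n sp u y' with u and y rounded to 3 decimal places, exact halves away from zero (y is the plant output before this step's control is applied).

(exact arithmetic carried between steps; '≈' marks a value shown rounded to 6 d.p. or computed from one; I and e_prev carry over from the previous line; the table rounds u and y to 3 d.p., halves away from zero)
n=0: y=0, sp=-1, e=sp−y=-1; I=-1, D=e−e_prev=-1; u=3/4·(-1)+2·(-1)+3/4·(-1)=-3.5; next y=-1/10·0+1/4·(-3.5)=-0.875
n=1: y=-0.875, sp=-1, e=sp−y=-0.125; I=-1.125, D=e−e_prev=0.875; u=3/4·(-0.125)+2·(-1.125)+3/4·0.875=-1.6875; next y=-1/10·(-0.875)+1/4·(-1.6875)=-0.334375
n=2: y=-0.334375, sp=-1, e=sp−y=-0.665625; I=-1.790625, D=e−e_prev=-0.540625; u=3/4·(-0.665625)+2·(-1.790625)+3/4·(-0.540625)≈-4.485938; next y=-1/10·(-0.334375)+1/4·(-4.485938)≈-1.088047
n=3: y≈-1.088047, sp=-1, e=sp−y≈0.088047; I≈-1.702578, D=e−e_prev≈0.753672; u=3/4·0.088047+2·(-1.702578)+3/4·0.753672≈-2.773867; next y=-1/10·(-1.088047)+1/4·(-2.773867)≈-0.584662
n=4: y≈-0.584662, sp=-1, e=sp−y≈-0.415338; I≈-2.117916, D=e−e_prev≈-0.503385; u=3/4·(-0.415338)+2·(-2.117916)+3/4·(-0.503385)≈-4.924874; next y=-1/10·(-0.584662)+1/4·(-4.924874)≈-1.172752
n=5: y≈-1.172752, sp=-1, e=sp−y≈0.172752; I≈-1.945164, D=e−e_prev≈0.588090; u=3/4·0.172752+2·(-1.945164)+3/4·0.588090≈-3.319696; next y=-1/10·(-1.172752)+1/4·(-3.319696)≈-0.712649
n=6: y≈-0.712649, sp=-1, e=sp−y≈-0.287351; I≈-2.232515, D=e−e_prev≈-0.460104; u=3/4·(-0.287351)+2·(-2.232515)+3/4·(-0.460104)≈-5.025621; next y=-1/10·(-0.712649)+1/4·(-5.025621)≈-1.185140
n=7: y≈-1.185140, sp=-1, e=sp−y≈0.185140; I≈-2.047375, D=e−e_prev≈0.472492; u=3/4·0.185140+2·(-2.047375)+3/4·0.472492≈-3.601525; next y=-1/10·(-1.185140)+1/4·(-3.601525)≈-0.781867
n=8: y≈-0.781867, sp=-1, e=sp−y≈-0.218133; I≈-2.265507, D=e−e_prev≈-0.403273; u=3/4·(-0.218133)+2·(-2.265507)+3/4·(-0.403273)≈-4.997069; next y=-1/10·(-0.781867)+1/4·(-4.997069)≈-1.171081

0 -1 -3.500 0.000
1 -1 -1.688 -0.875
2 -1 -4.486 -0.334
3 -1 -2.774 -1.088
4 -1 -4.925 -0.585
5 -1 -3.320 -1.173
6 -1 -5.026 -0.713
7 -1 -3.602 -1.185
8 -1 -4.997 -0.782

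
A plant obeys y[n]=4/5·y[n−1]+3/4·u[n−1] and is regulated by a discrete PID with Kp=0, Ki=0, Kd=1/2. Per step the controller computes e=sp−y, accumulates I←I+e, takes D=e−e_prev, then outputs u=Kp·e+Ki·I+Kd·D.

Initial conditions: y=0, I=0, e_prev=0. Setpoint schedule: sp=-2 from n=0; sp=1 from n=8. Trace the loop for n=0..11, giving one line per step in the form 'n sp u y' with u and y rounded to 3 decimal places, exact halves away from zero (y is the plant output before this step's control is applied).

(exact arithmetic carried between steps; '≈' marks a value shown rounded to 6 d.p. or computed from one; I and e_prev carry over from the previous line; the table rounds u and y to 3 d.p., halves away from zero)
n=0: y=0, sp=-2, e=sp−y=-2; I=-2, D=e−e_prev=-2; u=0·(-2)+0·(-2)+1/2·(-2)=-1; next y=4/5·0+3/4·(-1)=-0.75
n=1: y=-0.75, sp=-2, e=sp−y=-1.25; I=-3.25, D=e−e_prev=0.75; u=0·(-1.25)+0·(-3.25)+1/2·0.75=0.375; next y=4/5·(-0.75)+3/4·0.375=-0.31875
n=2: y=-0.31875, sp=-2, e=sp−y=-1.68125; I=-4.93125, D=e−e_prev=-0.43125; u=0·(-1.68125)+0·(-4.93125)+1/2·(-0.43125)=-0.215625; next y=4/5·(-0.31875)+3/4·(-0.215625)≈-0.416719
n=3: y≈-0.416719, sp=-2, e=sp−y≈-1.583281; I≈-6.514531, D=e−e_prev≈0.097969; u=0·(-1.583281)+0·(-6.514531)+1/2·0.097969≈0.048984; next y=4/5·(-0.416719)+3/4·0.048984≈-0.296637
n=4: y≈-0.296637, sp=-2, e=sp−y≈-1.703363; I≈-8.217895, D=e−e_prev≈-0.120082; u=0·(-1.703363)+0·(-8.217895)+1/2·(-0.120082)≈-0.060041; next y=4/5·(-0.296637)+3/4·(-0.060041)≈-0.282340
n=5: y≈-0.282340, sp=-2, e=sp−y≈-1.717660; I≈-9.935554, D=e−e_prev≈-0.014297; u=0·(-1.717660)+0·(-9.935554)+1/2·(-0.014297)≈-0.007148; next y=4/5·(-0.282340)+3/4·(-0.007148)≈-0.231233
n=6: y≈-0.231233, sp=-2, e=sp−y≈-1.768767; I≈-11.704321, D=e−e_prev≈-0.051107; u=0·(-1.768767)+0·(-11.704321)+1/2·(-0.051107)≈-0.025553; next y=4/5·(-0.231233)+3/4·(-0.025553)≈-0.204152
n=7: y≈-0.204152, sp=-2, e=sp−y≈-1.795848; I≈-13.500169, D=e−e_prev≈-0.027082; u=0·(-1.795848)+0·(-13.500169)+1/2·(-0.027082)≈-0.013541; next y=4/5·(-0.204152)+3/4·(-0.013541)≈-0.173477
n=8: y≈-0.173477, sp=1, e=sp−y≈1.173477; I≈-12.326692, D=e−e_prev≈2.969325; u=0·1.173477+0·(-12.326692)+1/2·2.969325≈1.484663; next y=4/5·(-0.173477)+3/4·1.484663≈0.974715
n=9: y≈0.974715, sp=1, e=sp−y≈0.025285; I≈-12.301408, D=e−e_prev≈-1.148192; u=0·0.025285+0·(-12.301408)+1/2·(-1.148192)≈-0.574096; next y=4/5·0.974715+3/4·(-0.574096)≈0.349200
n=10: y≈0.349200, sp=1, e=sp−y≈0.650800; I≈-11.650608, D=e−e_prev≈0.625515; u=0·0.650800+0·(-11.650608)+1/2·0.625515≈0.312758; next y=4/5·0.349200+3/4·0.312758≈0.513928
n=11: y≈0.513928, sp=1, e=sp−y≈0.486072; I≈-11.164536, D=e−e_prev≈-0.164728; u=0·0.486072+0·(-11.164536)+1/2·(-0.164728)≈-0.082364; next y=4/5·0.513928+3/4·(-0.082364)≈0.349370

0 -2 -1.000 0.000
1 -2 0.375 -0.750
2 -2 -0.216 -0.319
3 -2 0.049 -0.417
4 -2 -0.060 -0.297
5 -2 -0.007 -0.282
6 -2 -0.026 -0.231
7 -2 -0.014 -0.204
8 1 1.485 -0.173
9 1 -0.574 0.975
10 1 0.313 0.349
11 1 -0.082 0.514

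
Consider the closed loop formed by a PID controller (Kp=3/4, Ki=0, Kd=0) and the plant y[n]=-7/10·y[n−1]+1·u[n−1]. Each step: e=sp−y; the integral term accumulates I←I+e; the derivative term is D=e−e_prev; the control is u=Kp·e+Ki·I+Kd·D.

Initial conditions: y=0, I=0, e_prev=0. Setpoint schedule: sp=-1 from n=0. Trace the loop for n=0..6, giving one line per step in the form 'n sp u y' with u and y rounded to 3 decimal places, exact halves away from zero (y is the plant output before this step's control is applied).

0 -1 -0.750 0.000
1 -1 -0.188 -0.750
2 -1 -1.003 0.338
3 -1 0.180 -1.239
4 -1 -1.535 1.047
5 -1 0.951 -2.268
6 -1 -2.654 2.539

(exact arithmetic carried between steps; '≈' marks a value shown rounded to 6 d.p. or computed from one; I and e_prev carry over from the previous line; the table rounds u and y to 3 d.p., halves away from zero)
n=0: y=0, sp=-1, e=sp−y=-1; I=-1, D=e−e_prev=-1; u=3/4·(-1)+0·(-1)+0·(-1)=-0.75; next y=-7/10·0+1·(-0.75)=-0.75
n=1: y=-0.75, sp=-1, e=sp−y=-0.25; I=-1.25, D=e−e_prev=0.75; u=3/4·(-0.25)+0·(-1.25)+0·0.75=-0.1875; next y=-7/10·(-0.75)+1·(-0.1875)=0.3375
n=2: y=0.3375, sp=-1, e=sp−y=-1.3375; I=-2.5875, D=e−e_prev=-1.0875; u=3/4·(-1.3375)+0·(-2.5875)+0·(-1.0875)=-1.003125; next y=-7/10·0.3375+1·(-1.003125)=-1.239375
n=3: y=-1.239375, sp=-1, e=sp−y=0.239375; I=-2.348125, D=e−e_prev=1.576875; u=3/4·0.239375+0·(-2.348125)+0·1.576875≈0.179531; next y=-7/10·(-1.239375)+1·0.179531≈1.047094
n=4: y≈1.047094, sp=-1, e=sp−y≈-2.047094; I≈-4.395219, D=e−e_prev≈-2.286469; u=3/4·(-2.047094)+0·(-4.395219)+0·(-2.286469)≈-1.535320; next y=-7/10·1.047094+1·(-1.535320)≈-2.268286
n=5: y≈-2.268286, sp=-1, e=sp−y≈1.268286; I≈-3.126933, D=e−e_prev≈3.315380; u=3/4·1.268286+0·(-3.126933)+0·3.315380≈0.951214; next y=-7/10·(-2.268286)+1·0.951214≈2.539015
n=6: y≈2.539015, sp=-1, e=sp−y≈-3.539015; I≈-6.665947, D=e−e_prev≈-4.807301; u=3/4·(-3.539015)+0·(-6.665947)+0·(-4.807301)≈-2.654261; next y=-7/10·2.539015+1·(-2.654261)≈-4.431571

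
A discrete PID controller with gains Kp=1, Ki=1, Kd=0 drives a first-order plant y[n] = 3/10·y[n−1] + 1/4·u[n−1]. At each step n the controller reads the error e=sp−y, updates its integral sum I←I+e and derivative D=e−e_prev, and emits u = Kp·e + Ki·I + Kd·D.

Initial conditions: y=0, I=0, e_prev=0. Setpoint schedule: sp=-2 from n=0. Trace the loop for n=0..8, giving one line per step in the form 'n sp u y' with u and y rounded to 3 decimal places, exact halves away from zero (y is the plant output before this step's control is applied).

(exact arithmetic carried between steps; '≈' marks a value shown rounded to 6 d.p. or computed from one; I and e_prev carry over from the previous line; the table rounds u and y to 3 d.p., halves away from zero)
n=0: y=0, sp=-2, e=sp−y=-2; I=-2, D=e−e_prev=-2; u=1·(-2)+1·(-2)+0·(-2)=-4; next y=3/10·0+1/4·(-4)=-1
n=1: y=-1, sp=-2, e=sp−y=-1; I=-3, D=e−e_prev=1; u=1·(-1)+1·(-3)+0·1=-4; next y=3/10·(-1)+1/4·(-4)=-1.3
n=2: y=-1.3, sp=-2, e=sp−y=-0.7; I=-3.7, D=e−e_prev=0.3; u=1·(-0.7)+1·(-3.7)+0·0.3=-4.4; next y=3/10·(-1.3)+1/4·(-4.4)=-1.49
n=3: y=-1.49, sp=-2, e=sp−y=-0.51; I=-4.21, D=e−e_prev=0.19; u=1·(-0.51)+1·(-4.21)+0·0.19=-4.72; next y=3/10·(-1.49)+1/4·(-4.72)=-1.627
n=4: y=-1.627, sp=-2, e=sp−y=-0.373; I=-4.583, D=e−e_prev=0.137; u=1·(-0.373)+1·(-4.583)+0·0.137=-4.956; next y=3/10·(-1.627)+1/4·(-4.956)=-1.7271
n=5: y=-1.7271, sp=-2, e=sp−y=-0.2729; I=-4.8559, D=e−e_prev=0.1001; u=1·(-0.2729)+1·(-4.8559)+0·0.1001=-5.1288; next y=3/10·(-1.7271)+1/4·(-5.1288)=-1.80033
n=6: y=-1.80033, sp=-2, e=sp−y=-0.19967; I=-5.05557, D=e−e_prev=0.07323; u=1·(-0.19967)+1·(-5.05557)+0·0.07323=-5.25524; next y=3/10·(-1.80033)+1/4·(-5.25524)=-1.853909
n=7: y=-1.853909, sp=-2, e=sp−y=-0.146091; I=-5.201661, D=e−e_prev=0.053579; u=1·(-0.146091)+1·(-5.201661)+0·0.053579=-5.347752; next y=3/10·(-1.853909)+1/4·(-5.347752)≈-1.893111
n=8: y≈-1.893111, sp=-2, e=sp−y≈-0.106889; I≈-5.308550, D=e−e_prev≈0.039202; u=1·(-0.106889)+1·(-5.308550)+0·0.039202≈-5.415440; next y=3/10·(-1.893111)+1/4·(-5.415440)≈-1.921793

0 -2 -4.000 0.000
1 -2 -4.000 -1.000
2 -2 -4.400 -1.300
3 -2 -4.720 -1.490
4 -2 -4.956 -1.627
5 -2 -5.129 -1.727
6 -2 -5.255 -1.800
7 -2 -5.348 -1.854
8 -2 -5.415 -1.893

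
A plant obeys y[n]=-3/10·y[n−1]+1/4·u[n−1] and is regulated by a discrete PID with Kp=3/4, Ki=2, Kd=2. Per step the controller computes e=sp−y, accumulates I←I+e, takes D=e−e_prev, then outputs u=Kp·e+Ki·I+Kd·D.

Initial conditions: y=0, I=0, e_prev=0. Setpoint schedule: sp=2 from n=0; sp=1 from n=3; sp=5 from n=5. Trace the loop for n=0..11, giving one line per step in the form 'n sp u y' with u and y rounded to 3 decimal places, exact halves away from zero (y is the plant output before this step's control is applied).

0 2 9.500 0.000
1 2 -1.781 2.375
2 2 19.000 -1.158
3 1 -16.212 5.097
4 1 40.831 -5.582
5 5 -31.320 11.882
6 5 92.410 -11.395
7 5 -101.454 26.521
8 5 215.579 -33.320
9 5 -289.213 63.891
10 5 525.393 -91.471
11 5 -781.123 158.789

(exact arithmetic carried between steps; '≈' marks a value shown rounded to 6 d.p. or computed from one; I and e_prev carry over from the previous line; the table rounds u and y to 3 d.p., halves away from zero)
n=0: y=0, sp=2, e=sp−y=2; I=2, D=e−e_prev=2; u=3/4·2+2·2+2·2=9.5; next y=-3/10·0+1/4·9.5=2.375
n=1: y=2.375, sp=2, e=sp−y=-0.375; I=1.625, D=e−e_prev=-2.375; u=3/4·(-0.375)+2·1.625+2·(-2.375)=-1.78125; next y=-3/10·2.375+1/4·(-1.78125)≈-1.157813
n=2: y≈-1.157813, sp=2, e=sp−y≈3.157813; I≈4.782813, D=e−e_prev≈3.532813; u=3/4·3.157813+2·4.782813+2·3.532813≈18.999609; next y=-3/10·(-1.157813)+1/4·18.999609≈5.097246
n=3: y≈5.097246, sp=1, e=sp−y≈-4.097246; I≈0.685566, D=e−e_prev≈-7.255059; u=3/4·(-4.097246)+2·0.685566+2·(-7.255059)≈-16.211919; next y=-3/10·5.097246+1/4·(-16.211919)≈-5.582154
n=4: y≈-5.582154, sp=1, e=sp−y≈6.582154; I≈7.267720, D=e−e_prev≈10.679400; u=3/4·6.582154+2·7.267720+2·10.679400≈40.830854; next y=-3/10·(-5.582154)+1/4·40.830854≈11.882360
n=5: y≈11.882360, sp=5, e=sp−y≈-6.882360; I≈0.385360, D=e−e_prev≈-13.464513; u=3/4·(-6.882360)+2·0.385360+2·(-13.464513)≈-31.320076; next y=-3/10·11.882360+1/4·(-31.320076)≈-11.394727
n=6: y≈-11.394727, sp=5, e=sp−y≈16.394727; I≈16.780087, D=e−e_prev≈23.277086; u=3/4·16.394727+2·16.780087+2·23.277086≈92.410392; next y=-3/10·(-11.394727)+1/4·92.410392≈26.521016
n=7: y≈26.521016, sp=5, e=sp−y≈-21.521016; I≈-4.740929, D=e−e_prev≈-37.915743; u=3/4·(-21.521016)+2·(-4.740929)+2·(-37.915743)≈-101.454106; next y=-3/10·26.521016+1/4·(-101.454106)≈-33.319831
n=8: y≈-33.319831, sp=5, e=sp−y≈38.319831; I≈33.578902, D=e−e_prev≈59.840847; u=3/4·38.319831+2·33.578902+2·59.840847≈215.579373; next y=-3/10·(-33.319831)+1/4·215.579373≈63.890793
n=9: y≈63.890793, sp=5, e=sp−y≈-58.890793; I≈-25.311890, D=e−e_prev≈-97.210624; u=3/4·(-58.890793)+2·(-25.311890)+2·(-97.210624)≈-289.213123; next y=-3/10·63.890793+1/4·(-289.213123)≈-91.470519
n=10: y≈-91.470519, sp=5, e=sp−y≈96.470519; I≈71.158628, D=e−e_prev≈155.361311; u=3/4·96.470519+2·71.158628+2·155.361311≈525.392768; next y=-3/10·(-91.470519)+1/4·525.392768≈158.789348
n=11: y≈158.789348, sp=5, e=sp−y≈-153.789348; I≈-82.630719, D=e−e_prev≈-250.259866; u=3/4·(-153.789348)+2·(-82.630719)+2·(-250.259866)≈-781.123182; next y=-3/10·158.789348+1/4·(-781.123182)≈-242.917600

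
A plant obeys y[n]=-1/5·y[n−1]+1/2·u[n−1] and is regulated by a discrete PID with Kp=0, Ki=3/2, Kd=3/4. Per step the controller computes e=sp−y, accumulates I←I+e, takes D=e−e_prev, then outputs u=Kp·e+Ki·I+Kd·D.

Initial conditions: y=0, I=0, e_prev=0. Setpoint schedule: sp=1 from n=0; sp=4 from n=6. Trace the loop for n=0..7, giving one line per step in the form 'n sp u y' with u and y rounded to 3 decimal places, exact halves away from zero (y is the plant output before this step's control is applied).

0 1 2.250 0.000
1 1 0.469 1.125
2 1 3.635 0.009
3 1 0.220 1.816
4 1 5.006 -0.253
5 1 -0.981 2.554
6 4 13.542 -1.001
7 4 -1.810 6.971

(exact arithmetic carried between steps; '≈' marks a value shown rounded to 6 d.p. or computed from one; I and e_prev carry over from the previous line; the table rounds u and y to 3 d.p., halves away from zero)
n=0: y=0, sp=1, e=sp−y=1; I=1, D=e−e_prev=1; u=0·1+3/2·1+3/4·1=2.25; next y=-1/5·0+1/2·2.25=1.125
n=1: y=1.125, sp=1, e=sp−y=-0.125; I=0.875, D=e−e_prev=-1.125; u=0·(-0.125)+3/2·0.875+3/4·(-1.125)=0.46875; next y=-1/5·1.125+1/2·0.46875=0.009375
n=2: y=0.009375, sp=1, e=sp−y=0.990625; I=1.865625, D=e−e_prev=1.115625; u=0·0.990625+3/2·1.865625+3/4·1.115625≈3.635156; next y=-1/5·0.009375+1/2·3.635156≈1.815703
n=3: y≈1.815703, sp=1, e=sp−y≈-0.815703; I≈1.049922, D=e−e_prev≈-1.806328; u=0·(-0.815703)+3/2·1.049922+3/4·(-1.806328)≈0.220137; next y=-1/5·1.815703+1/2·0.220137≈-0.253072
n=4: y≈-0.253072, sp=1, e=sp−y≈1.253072; I≈2.302994, D=e−e_prev≈2.068775; u=0·1.253072+3/2·2.302994+3/4·2.068775≈5.006073; next y=-1/5·(-0.253072)+1/2·5.006073≈2.553651
n=5: y≈2.553651, sp=1, e=sp−y≈-1.553651; I≈0.749343, D=e−e_prev≈-2.806723; u=0·(-1.553651)+3/2·0.749343+3/4·(-2.806723)≈-0.981027; next y=-1/5·2.553651+1/2·(-0.981027)≈-1.001244
n=6: y≈-1.001244, sp=4, e=sp−y≈5.001244; I≈5.750587, D=e−e_prev≈6.554895; u=0·5.001244+3/2·5.750587+3/4·6.554895≈13.542052; next y=-1/5·(-1.001244)+1/2·13.542052≈6.971275
n=7: y≈6.971275, sp=4, e=sp−y≈-2.971275; I≈2.779313, D=e−e_prev≈-7.972518; u=0·(-2.971275)+3/2·2.779313+3/4·(-7.972518)≈-1.810420; next y=-1/5·6.971275+1/2·(-1.810420)≈-2.299465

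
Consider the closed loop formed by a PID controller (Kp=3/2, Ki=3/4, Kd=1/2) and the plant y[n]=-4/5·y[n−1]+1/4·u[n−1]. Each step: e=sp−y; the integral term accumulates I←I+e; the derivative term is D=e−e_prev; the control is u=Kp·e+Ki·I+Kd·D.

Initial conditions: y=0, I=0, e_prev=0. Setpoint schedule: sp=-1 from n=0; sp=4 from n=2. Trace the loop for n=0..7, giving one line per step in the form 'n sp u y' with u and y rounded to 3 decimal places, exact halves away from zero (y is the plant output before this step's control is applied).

(exact arithmetic carried between steps; '≈' marks a value shown rounded to 6 d.p. or computed from one; I and e_prev carry over from the previous line; the table rounds u and y to 3 d.p., halves away from zero)
n=0: y=0, sp=-1, e=sp−y=-1; I=-1, D=e−e_prev=-1; u=3/2·(-1)+3/4·(-1)+1/2·(-1)=-2.75; next y=-4/5·0+1/4·(-2.75)=-0.6875
n=1: y=-0.6875, sp=-1, e=sp−y=-0.3125; I=-1.3125, D=e−e_prev=0.6875; u=3/2·(-0.3125)+3/4·(-1.3125)+1/2·0.6875=-1.109375; next y=-4/5·(-0.6875)+1/4·(-1.109375)≈0.272656
n=2: y≈0.272656, sp=4, e=sp−y≈3.727344; I≈2.414844, D=e−e_prev≈4.039844; u=3/2·3.727344+3/4·2.414844+1/2·4.039844≈9.422070; next y=-4/5·0.272656+1/4·9.422070≈2.137393
n=3: y≈2.137393, sp=4, e=sp−y≈1.862607; I≈4.277451, D=e−e_prev≈-1.864736; u=3/2·1.862607+3/4·4.277451+1/2·(-1.864736)≈5.069631; next y=-4/5·2.137393+1/4·5.069631≈-0.442506
n=4: y≈-0.442506, sp=4, e=sp−y≈4.442506; I≈8.719957, D=e−e_prev≈2.579899; u=3/2·4.442506+3/4·8.719957+1/2·2.579899≈14.493677; next y=-4/5·(-0.442506)+1/4·14.493677≈3.977424
n=5: y≈3.977424, sp=4, e=sp−y≈0.022576; I≈8.742533, D=e−e_prev≈-4.419930; u=3/2·0.022576+3/4·8.742533+1/2·(-4.419930)≈4.380798; next y=-4/5·3.977424+1/4·4.380798≈-2.086740
n=6: y≈-2.086740, sp=4, e=sp−y≈6.086740; I≈14.829273, D=e−e_prev≈6.064164; u=3/2·6.086740+3/4·14.829273+1/2·6.064164≈23.284146; next y=-4/5·(-2.086740)+1/4·23.284146≈7.490428
n=7: y≈7.490428, sp=4, e=sp−y≈-3.490428; I≈11.338845, D=e−e_prev≈-9.577168; u=3/2·(-3.490428)+3/4·11.338845+1/2·(-9.577168)≈-1.520093; next y=-4/5·7.490428+1/4·(-1.520093)≈-6.372366

0 -1 -2.750 0.000
1 -1 -1.109 -0.688
2 4 9.422 0.273
3 4 5.070 2.137
4 4 14.494 -0.443
5 4 4.381 3.977
6 4 23.284 -2.087
7 4 -1.520 7.490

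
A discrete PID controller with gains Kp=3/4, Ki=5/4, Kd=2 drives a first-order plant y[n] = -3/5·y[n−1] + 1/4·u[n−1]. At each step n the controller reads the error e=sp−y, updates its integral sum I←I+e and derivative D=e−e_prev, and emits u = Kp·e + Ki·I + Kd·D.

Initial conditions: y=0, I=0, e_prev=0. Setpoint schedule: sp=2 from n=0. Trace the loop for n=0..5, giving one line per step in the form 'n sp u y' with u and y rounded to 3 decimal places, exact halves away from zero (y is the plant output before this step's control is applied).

(exact arithmetic carried between steps; '≈' marks a value shown rounded to 6 d.p. or computed from one; I and e_prev carry over from the previous line; the table rounds u and y to 3 d.p., halves away from zero)
n=0: y=0, sp=2, e=sp−y=2; I=2, D=e−e_prev=2; u=3/4·2+5/4·2+2·2=8; next y=-3/5·0+1/4·8=2
n=1: y=2, sp=2, e=sp−y=0; I=2, D=e−e_prev=-2; u=3/4·0+5/4·2+2·(-2)=-1.5; next y=-3/5·2+1/4·(-1.5)=-1.575
n=2: y=-1.575, sp=2, e=sp−y=3.575; I=5.575, D=e−e_prev=3.575; u=3/4·3.575+5/4·5.575+2·3.575=16.8; next y=-3/5·(-1.575)+1/4·16.8=5.145
n=3: y=5.145, sp=2, e=sp−y=-3.145; I=2.43, D=e−e_prev=-6.72; u=3/4·(-3.145)+5/4·2.43+2·(-6.72)=-12.76125; next y=-3/5·5.145+1/4·(-12.76125)≈-6.277313
n=4: y≈-6.277313, sp=2, e=sp−y≈8.277313; I≈10.707313, D=e−e_prev≈11.422313; u=3/4·8.277313+5/4·10.707313+2·11.422313≈42.43675; next y=-3/5·(-6.277313)+1/4·42.43675≈14.375575
n=5: y=14.375575, sp=2, e=sp−y=-12.375575; I≈-1.668263, D=e−e_prev≈-20.652888; u=3/4·(-12.375575)+5/4·(-1.668263)+2·(-20.652888)≈-52.672784; next y=-3/5·14.375575+1/4·(-52.672784)≈-21.793541

0 2 8.000 0.000
1 2 -1.500 2.000
2 2 16.800 -1.575
3 2 -12.761 5.145
4 2 42.437 -6.277
5 2 -52.673 14.376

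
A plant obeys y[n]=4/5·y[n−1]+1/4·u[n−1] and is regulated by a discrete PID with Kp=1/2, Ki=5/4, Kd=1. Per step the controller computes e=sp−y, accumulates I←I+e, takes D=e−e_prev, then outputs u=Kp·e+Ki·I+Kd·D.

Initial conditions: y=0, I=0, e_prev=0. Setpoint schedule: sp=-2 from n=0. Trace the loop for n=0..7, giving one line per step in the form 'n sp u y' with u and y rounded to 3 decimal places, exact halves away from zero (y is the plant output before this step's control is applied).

(exact arithmetic carried between steps; '≈' marks a value shown rounded to 6 d.p. or computed from one; I and e_prev carry over from the previous line; the table rounds u and y to 3 d.p., halves away from zero)
n=0: y=0, sp=-2, e=sp−y=-2; I=-2, D=e−e_prev=-2; u=1/2·(-2)+5/4·(-2)+1·(-2)=-5.5; next y=4/5·0+1/4·(-5.5)=-1.375
n=1: y=-1.375, sp=-2, e=sp−y=-0.625; I=-2.625, D=e−e_prev=1.375; u=1/2·(-0.625)+5/4·(-2.625)+1·1.375=-2.21875; next y=4/5·(-1.375)+1/4·(-2.21875)≈-1.654688
n=2: y≈-1.654688, sp=-2, e=sp−y≈-0.345313; I≈-2.970313, D=e−e_prev≈0.279688; u=1/2·(-0.345313)+5/4·(-2.970313)+1·0.279688≈-3.605859; next y=4/5·(-1.654688)+1/4·(-3.605859)≈-2.225215
n=3: y≈-2.225215, sp=-2, e=sp−y≈0.225215; I≈-2.745098, D=e−e_prev≈0.570527; u=1/2·0.225215+5/4·(-2.745098)+1·0.570527≈-2.748237; next y=4/5·(-2.225215)+1/4·(-2.748237)≈-2.467231
n=4: y≈-2.467231, sp=-2, e=sp−y≈0.467231; I≈-2.277866, D=e−e_prev≈0.242016; u=1/2·0.467231+5/4·(-2.277866)+1·0.242016≈-2.371701; next y=4/5·(-2.467231)+1/4·(-2.371701)≈-2.566710
n=5: y≈-2.566710, sp=-2, e=sp−y≈0.566710; I≈-1.711156, D=e−e_prev≈0.099479; u=1/2·0.566710+5/4·(-1.711156)+1·0.099479≈-1.756111; next y=4/5·(-2.566710)+1/4·(-1.756111)≈-2.492396
n=6: y≈-2.492396, sp=-2, e=sp−y≈0.492396; I≈-1.218760, D=e−e_prev≈-0.074314; u=1/2·0.492396+5/4·(-1.218760)+1·(-0.074314)≈-1.351567; next y=4/5·(-2.492396)+1/4·(-1.351567)≈-2.331808
n=7: y≈-2.331808, sp=-2, e=sp−y≈0.331808; I≈-0.886952, D=e−e_prev≈-0.160588; u=1/2·0.331808+5/4·(-0.886952)+1·(-0.160588)≈-1.103373; next y=4/5·(-2.331808)+1/4·(-1.103373)≈-2.141290

0 -2 -5.500 0.000
1 -2 -2.219 -1.375
2 -2 -3.606 -1.655
3 -2 -2.748 -2.225
4 -2 -2.372 -2.467
5 -2 -1.756 -2.567
6 -2 -1.352 -2.492
7 -2 -1.103 -2.332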